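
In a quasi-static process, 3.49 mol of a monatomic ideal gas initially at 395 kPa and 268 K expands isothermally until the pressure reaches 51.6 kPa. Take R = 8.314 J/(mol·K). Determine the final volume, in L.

V₁ = nRT₁/P₁ = 3.49×8.314×268/395 = 19.7 L.
Isothermal: T stays 268 K; PV = const ⇒ V₂ = 151 L, P₂ = 51.6 kPa.

151 L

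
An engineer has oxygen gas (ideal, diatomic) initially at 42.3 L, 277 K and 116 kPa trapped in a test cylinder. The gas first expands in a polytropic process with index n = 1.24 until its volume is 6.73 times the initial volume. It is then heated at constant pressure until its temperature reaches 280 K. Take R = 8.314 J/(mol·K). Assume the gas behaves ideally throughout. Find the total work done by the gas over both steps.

9360 J

n = P₁V₁/(RT₁) = 116×42.3/(8.314×277) = 2.13 mol.
Step 1 — Polytropic n=1.24: T₂ = T₁(V₁/V₂)^(n−1) = 277×(0.149)^0.24 = 175 K; P₂ = P₁(V₁/V₂)^n = 10.9 kPa.
W = (P₁V₁−P₂V₂)/(n−1) = (116×42.3−10.9×285)/0.24 = 7510 J.
ΔU = nCvΔT = 2.13×20.8×(175−277) = -4500 J.
Q = ΔU + W = 3000 J.
State after step 1: P = 10.9 kPa, V = 285 L, T = 175 K.
Step 2 — Isobaric: P stays 10.9 kPa; V/T = const ⇒ T₂ = 280 K, V₂ = 455 L.
W = PΔV = 10.9×(455−285) kPa·L = 1850 J.
ΔU = nCvΔT = 2.13×20.8×(280−175) = 4640 J.
Q = ΔU + W = nCpΔT = 6490 J.
Net over both steps: W = 9360 J, Q = 9490 J, ΔU = 133 J.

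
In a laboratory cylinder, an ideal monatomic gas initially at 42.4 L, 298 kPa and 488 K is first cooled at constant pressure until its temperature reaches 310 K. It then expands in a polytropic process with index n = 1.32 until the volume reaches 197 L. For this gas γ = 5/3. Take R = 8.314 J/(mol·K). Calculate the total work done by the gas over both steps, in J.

7200 J

n = P₁V₁/(RT₁) = 298×42.4/(8.314×488) = 3.11 mol.
Step 1 — Isobaric: P stays 298 kPa; V/T = const ⇒ T₂ = 310 K, V₂ = 26.9 L.
W = PΔV = 298×(26.9−42.4) kPa·L = -4610 J.
ΔU = nCvΔT = 3.11×12.5×(310−488) = -6910 J.
Q = ΔU + W = nCpΔT = -11500 J.
State after step 1: P = 298 kPa, V = 26.9 L, T = 310 K.
Step 2 — Polytropic n=1.32: T₂ = T₁(V₁/V₂)^(n−1) = 310×(0.137)^0.32 = 164 K; P₂ = P₁(V₁/V₂)^n = 21.6 kPa.
W = (P₁V₁−P₂V₂)/(n−1) = (298×26.9−21.6×197)/0.32 = 11800 J.
ΔU = nCvΔT = 3.11×12.5×(164−310) = -5670 J.
Q = ΔU + W = 6140 J.
Net over both steps: W = 7200 J, Q = -5380 J, ΔU = -12600 J.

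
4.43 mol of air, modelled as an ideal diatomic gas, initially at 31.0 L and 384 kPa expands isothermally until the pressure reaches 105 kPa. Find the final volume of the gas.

T₁ = P₁V₁/(nR) = 384×31.0/(4.43×8.314) = 323 K.
Isothermal: T stays 323 K; PV = const ⇒ V₂ = 113 L, P₂ = 105 kPa.

113 L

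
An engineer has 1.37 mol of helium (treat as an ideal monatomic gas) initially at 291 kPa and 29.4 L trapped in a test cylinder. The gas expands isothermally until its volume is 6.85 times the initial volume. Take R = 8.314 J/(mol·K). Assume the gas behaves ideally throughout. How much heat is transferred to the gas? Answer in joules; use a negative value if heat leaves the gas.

T₁ = P₁V₁/(nR) = 291×29.4/(1.37×8.314) = 751 K.
Isothermal: T stays 751 K; PV = const ⇒ V₂ = 201 L, P₂ = 42.5 kPa.
ΔU = 0 (ideal gas, T constant).
W = nRT ln(V₂/V₁) = 1.37×8.314×751×ln(6.85) = 16500 J.
Q = ΔU + W = 16500 J.

16500 J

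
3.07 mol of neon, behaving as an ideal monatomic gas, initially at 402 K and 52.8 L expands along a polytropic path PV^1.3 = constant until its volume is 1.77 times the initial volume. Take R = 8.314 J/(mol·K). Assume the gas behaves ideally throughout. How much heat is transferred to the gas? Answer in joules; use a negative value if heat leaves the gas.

P₁ = nRT₁/V₁ = 3.07×8.314×402/52.8 = 194 kPa.
Polytropic n=1.3: T₂ = T₁(V₁/V₂)^(n−1) = 402×(0.565)^0.30 = 339 K; P₂ = P₁(V₁/V₂)^n = 92.5 kPa.
W = (P₁V₁−P₂V₂)/(n−1) = (194×52.8−92.5×93.5)/0.30 = 5380 J.
ΔU = nCvΔT = 3.07×12.5×(339−402) = -2420 J.
Q = ΔU + W = 2960 J.

2960 J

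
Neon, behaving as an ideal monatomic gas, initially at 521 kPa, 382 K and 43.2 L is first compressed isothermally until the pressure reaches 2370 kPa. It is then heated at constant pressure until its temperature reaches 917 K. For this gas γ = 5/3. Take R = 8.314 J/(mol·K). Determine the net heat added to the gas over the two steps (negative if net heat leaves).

44700 J

n = P₁V₁/(RT₁) = 521×43.2/(8.314×382) = 7.09 mol.
Step 1 — Isothermal: T stays 382 K; PV = const ⇒ V₂ = 9.50 L, P₂ = 2370 kPa.
ΔU = 0 (ideal gas, T constant).
W = nRT ln(V₂/V₁) = 7.09×8.314×382×ln(0.220) = -34100 J.
Q = ΔU + W = -34100 J.
State after step 1: P = 2370 kPa, V = 9.50 L, T = 382 K.
Step 2 — Isobaric: P stays 2370 kPa; V/T = const ⇒ T₂ = 917 K, V₂ = 22.8 L.
W = PΔV = 2370×(22.8−9.50) kPa·L = 31500 J.
ΔU = nCvΔT = 7.09×12.5×(917−382) = 47300 J.
Q = ΔU + W = nCpΔT = 78800 J.
Net over both steps: W = -2570 J, Q = 44700 J, ΔU = 47300 J.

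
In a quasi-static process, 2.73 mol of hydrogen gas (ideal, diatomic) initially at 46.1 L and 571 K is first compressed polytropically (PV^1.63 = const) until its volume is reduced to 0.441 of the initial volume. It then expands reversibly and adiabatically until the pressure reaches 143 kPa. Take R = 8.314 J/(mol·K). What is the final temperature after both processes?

P₁ = nRT₁/V₁ = 2.73×8.314×571/46.1 = 281 kPa.
Step 1 — Polytropic n=1.63: T₂ = T₁(V₁/V₂)^(n−1) = 571×(2.27)^0.63 = 956 K; P₂ = P₁(V₁/V₂)^n = 1070 kPa.
W = (P₁V₁−P₂V₂)/(n−1) = (281×46.1−1070×20.3)/0.63 = -13900 J.
ΔU = nCvΔT = 2.73×20.8×(956−571) = 21900 J.
Q = ΔU + W = 7980 J.
State after step 1: P = 1070 kPa, V = 20.3 L, T = 956 K.
Step 2 — Adiabatic: T₂/T₁ = (P₂/P₁)^((γ−1)/γ) ⇒ T₂ = 956×(0.134)^0.286 = 538 K; V₂ = 85.5 L.
ΔU = nCvΔT = 2.73×20.8×(538−956) = -23700 J.
Q = 0 for an adiabatic process, so W = −ΔU = 23700 J.
Net over both steps: W = 9830 J, Q = 7980 J, ΔU = -1850 J.

538 K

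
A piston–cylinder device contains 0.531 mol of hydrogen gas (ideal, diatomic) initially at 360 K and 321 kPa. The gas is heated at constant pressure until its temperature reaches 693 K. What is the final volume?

V₁ = nRT₁/P₁ = 0.531×8.314×360/321 = 4.95 L.
Isobaric: P stays 321 kPa; V/T = const ⇒ T₂ = 693 K, V₂ = 9.53 L.

9.53 L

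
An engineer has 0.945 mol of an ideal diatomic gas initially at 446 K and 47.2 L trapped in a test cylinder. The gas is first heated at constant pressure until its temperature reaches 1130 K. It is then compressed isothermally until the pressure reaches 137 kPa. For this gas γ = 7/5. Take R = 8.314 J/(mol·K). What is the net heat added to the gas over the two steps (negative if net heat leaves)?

P₁ = nRT₁/V₁ = 0.945×8.314×446/47.2 = 74.2 kPa.
Step 1 — Isobaric: P stays 74.2 kPa; V/T = const ⇒ T₂ = 1130 K, V₂ = 120 L.
W = PΔV = 74.2×(120−47.2) kPa·L = 5370 J.
ΔU = nCvΔT = 0.945×20.8×(1130−446) = 13400 J.
Q = ΔU + W = nCpΔT = 18800 J.
State after step 1: P = 74.2 kPa, V = 120 L, T = 1130 K.
Step 2 — Isothermal: T stays 1130 K; PV = const ⇒ V₂ = 64.8 L, P₂ = 137 kPa.
ΔU = 0 (ideal gas, T constant).
W = nRT ln(V₂/V₁) = 0.945×8.314×1130×ln(0.542) = -5440 J.
Q = ΔU + W = -5440 J.
Net over both steps: W = -65.5 J, Q = 13400 J, ΔU = 13400 J.

13400 J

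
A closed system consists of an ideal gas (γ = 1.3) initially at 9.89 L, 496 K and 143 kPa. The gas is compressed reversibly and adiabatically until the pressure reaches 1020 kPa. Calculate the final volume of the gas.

Adiabatic: T₂/T₁ = (P₂/P₁)^((γ−1)/γ) ⇒ T₂ = 496×(7.13)^0.231 = 781 K; V₂ = 2.18 L.

2.18 L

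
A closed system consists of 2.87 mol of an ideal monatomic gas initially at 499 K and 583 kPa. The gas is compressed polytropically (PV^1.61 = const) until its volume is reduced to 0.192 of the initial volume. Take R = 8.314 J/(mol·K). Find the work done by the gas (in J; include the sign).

-33900 J

V₁ = nRT₁/P₁ = 2.87×8.314×499/583 = 20.4 L.
Polytropic n=1.61: T₂ = T₁(V₁/V₂)^(n−1) = 499×(5.21)^0.61 = 1370 K; P₂ = P₁(V₁/V₂)^n = 8310 kPa.
W = (P₁V₁−P₂V₂)/(n−1) = (583×20.4−8310×3.92)/0.61 = -33900 J.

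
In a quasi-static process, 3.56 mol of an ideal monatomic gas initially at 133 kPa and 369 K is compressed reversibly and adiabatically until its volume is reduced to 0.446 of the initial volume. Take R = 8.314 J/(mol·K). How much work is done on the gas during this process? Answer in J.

11700 J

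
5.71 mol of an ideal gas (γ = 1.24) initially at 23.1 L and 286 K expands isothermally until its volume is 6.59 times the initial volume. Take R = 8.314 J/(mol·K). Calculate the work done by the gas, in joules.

25600 J

P₁ = nRT₁/V₁ = 5.71×8.314×286/23.1 = 588 kPa.
Isothermal: T stays 286 K; PV = const ⇒ V₂ = 152 L, P₂ = 89.2 kPa.
W = nRT ln(V₂/V₁) = 5.71×8.314×286×ln(6.59) = 25600 J.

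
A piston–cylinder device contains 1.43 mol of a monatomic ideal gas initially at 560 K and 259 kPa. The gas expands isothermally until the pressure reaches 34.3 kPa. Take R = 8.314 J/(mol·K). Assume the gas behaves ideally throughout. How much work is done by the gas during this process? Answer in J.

V₁ = nRT₁/P₁ = 1.43×8.314×560/259 = 25.7 L.
Isothermal: T stays 560 K; PV = const ⇒ V₂ = 194 L, P₂ = 34.3 kPa.
W = nRT ln(V₂/V₁) = 1.43×8.314×560×ln(7.55) = 13500 J.

13500 J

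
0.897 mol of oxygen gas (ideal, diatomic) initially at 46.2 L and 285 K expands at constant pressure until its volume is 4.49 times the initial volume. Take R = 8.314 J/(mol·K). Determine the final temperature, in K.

P₁ = nRT₁/V₁ = 0.897×8.314×285/46.2 = 46.0 kPa.
Isobaric: P stays 46.0 kPa; V/T = const ⇒ T₂ = 1280 K, V₂ = 207 L.

1280 K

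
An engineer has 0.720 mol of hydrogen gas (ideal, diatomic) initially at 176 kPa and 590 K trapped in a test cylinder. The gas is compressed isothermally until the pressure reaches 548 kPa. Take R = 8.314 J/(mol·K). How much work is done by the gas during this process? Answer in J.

V₁ = nRT₁/P₁ = 0.720×8.314×590/176 = 20.1 L.
Isothermal: T stays 590 K; PV = const ⇒ V₂ = 6.44 L, P₂ = 548 kPa.
W = nRT ln(V₂/V₁) = 0.720×8.314×590×ln(0.321) = -4010 J.

-4010 J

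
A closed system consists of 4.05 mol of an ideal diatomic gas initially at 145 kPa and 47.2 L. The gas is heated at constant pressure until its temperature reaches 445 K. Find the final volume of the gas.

T₁ = P₁V₁/(nR) = 145×47.2/(4.05×8.314) = 203 K.
Isobaric: P stays 145 kPa; V/T = const ⇒ T₂ = 445 K, V₂ = 103 L.

103 L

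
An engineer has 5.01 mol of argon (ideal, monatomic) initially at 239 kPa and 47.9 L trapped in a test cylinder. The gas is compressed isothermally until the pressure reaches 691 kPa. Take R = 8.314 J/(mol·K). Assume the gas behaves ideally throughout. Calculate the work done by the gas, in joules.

-12200 J

T₁ = P₁V₁/(nR) = 239×47.9/(5.01×8.314) = 275 K.
Isothermal: T stays 275 K; PV = const ⇒ V₂ = 16.6 L, P₂ = 691 kPa.
W = nRT ln(V₂/V₁) = 5.01×8.314×275×ln(0.346) = -12200 J.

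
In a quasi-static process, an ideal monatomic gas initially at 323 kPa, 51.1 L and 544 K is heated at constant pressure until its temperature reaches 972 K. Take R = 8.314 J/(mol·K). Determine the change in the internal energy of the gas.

19500 J

n = P₁V₁/(RT₁) = 323×51.1/(8.314×544) = 3.65 mol.
Isobaric: P stays 323 kPa; V/T = const ⇒ T₂ = 972 K, V₂ = 91.3 L.
For an ideal gas ΔU = nCvΔT with Cv = (3/2)R = 12.5 J/(mol·K).
ΔU = 3.65×12.5×(972−544) = 19500 J.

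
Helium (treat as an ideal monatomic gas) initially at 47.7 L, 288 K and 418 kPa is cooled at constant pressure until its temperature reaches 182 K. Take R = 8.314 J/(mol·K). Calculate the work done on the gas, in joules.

n = P₁V₁/(RT₁) = 418×47.7/(8.314×288) = 8.33 mol.
Isobaric: P stays 418 kPa; V/T = const ⇒ T₂ = 182 K, V₂ = 30.1 L.
W = PΔV = 418×(30.1−47.7) kPa·L = -7340 J.
Work done on the gas = −W_by = 7340 J.

7340 J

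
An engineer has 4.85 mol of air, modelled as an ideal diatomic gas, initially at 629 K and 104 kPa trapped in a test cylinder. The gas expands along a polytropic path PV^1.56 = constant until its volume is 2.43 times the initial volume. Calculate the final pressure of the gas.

26.0 kPa

V₁ = nRT₁/P₁ = 4.85×8.314×629/104 = 244 L.
Polytropic n=1.56: T₂ = T₁(V₁/V₂)^(n−1) = 629×(0.412)^0.56 = 383 K; P₂ = P₁(V₁/V₂)^n = 26.0 kPa.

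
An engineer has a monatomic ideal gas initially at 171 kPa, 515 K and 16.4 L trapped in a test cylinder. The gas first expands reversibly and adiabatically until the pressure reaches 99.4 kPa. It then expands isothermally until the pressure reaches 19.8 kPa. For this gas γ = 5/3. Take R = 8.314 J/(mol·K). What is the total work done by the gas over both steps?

n = P₁V₁/(RT₁) = 171×16.4/(8.314×515) = 0.655 mol.
Step 1 — Adiabatic: T₂/T₁ = (P₂/P₁)^((γ−1)/γ) ⇒ T₂ = 515×(0.581)^0.400 = 415 K; V₂ = 22.7 L.
ΔU = nCvΔT = 0.655×12.5×(415−515) = -821 J.
Q = 0 for an adiabatic process, so W = −ΔU = 821 J.
State after step 1: P = 99.4 kPa, V = 22.7 L, T = 415 K.
Step 2 — Isothermal: T stays 415 K; PV = const ⇒ V₂ = 114 L, P₂ = 19.8 kPa.
ΔU = 0 (ideal gas, T constant).
W = nRT ln(V₂/V₁) = 0.655×8.314×415×ln(5.02) = 3640 J.
Q = ΔU + W = 3640 J.
Net over both steps: W = 4460 J, Q = 3640 J, ΔU = -821 J.

4460 J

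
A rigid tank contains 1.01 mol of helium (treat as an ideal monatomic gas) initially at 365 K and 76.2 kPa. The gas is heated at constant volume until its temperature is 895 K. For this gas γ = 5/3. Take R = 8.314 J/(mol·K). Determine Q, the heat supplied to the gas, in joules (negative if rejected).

6680 J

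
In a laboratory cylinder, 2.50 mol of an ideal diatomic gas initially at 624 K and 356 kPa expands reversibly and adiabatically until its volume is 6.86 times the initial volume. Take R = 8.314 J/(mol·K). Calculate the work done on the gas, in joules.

V₁ = nRT₁/P₁ = 2.50×8.314×624/356 = 36.4 L.
Adiabatic: TV^(γ−1) = const ⇒ T₂ = 624×(0.146)^0.400 = 289 K; PV^γ = const ⇒ P₂ = 24.0 kPa.
ΔU = nCvΔT = 2.50×20.8×(289−624) = -17400 J.
Q = 0 for an adiabatic process, so W = −ΔU = 17400 J.
Work done on the gas = −W_by = -17400 J.

-17400 J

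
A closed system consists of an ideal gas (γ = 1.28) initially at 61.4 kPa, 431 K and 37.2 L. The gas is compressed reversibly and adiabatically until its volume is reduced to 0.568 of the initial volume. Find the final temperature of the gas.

Adiabatic: TV^(γ−1) = const ⇒ T₂ = 431×(1.76)^0.280 = 505 K; PV^γ = const ⇒ P₂ = 127 kPa.

505 K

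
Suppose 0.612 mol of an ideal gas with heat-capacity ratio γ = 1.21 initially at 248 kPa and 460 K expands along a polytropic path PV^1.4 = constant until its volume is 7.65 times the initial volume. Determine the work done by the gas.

3260 J

V₁ = nRT₁/P₁ = 0.612×8.314×460/248 = 9.44 L.
Polytropic n=1.4: T₂ = T₁(V₁/V₂)^(n−1) = 460×(0.131)^0.40 = 204 K; P₂ = P₁(V₁/V₂)^n = 14.4 kPa.
W = (P₁V₁−P₂V₂)/(n−1) = (248×9.44−14.4×72.2)/0.40 = 3260 J.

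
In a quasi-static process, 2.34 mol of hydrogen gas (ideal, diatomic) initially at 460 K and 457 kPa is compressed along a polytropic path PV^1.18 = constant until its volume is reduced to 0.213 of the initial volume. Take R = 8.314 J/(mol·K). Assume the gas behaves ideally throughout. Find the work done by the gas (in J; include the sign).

V₁ = nRT₁/P₁ = 2.34×8.314×460/457 = 19.6 L.
Polytropic n=1.18: T₂ = T₁(V₁/V₂)^(n−1) = 460×(4.69)^0.18 = 608 K; P₂ = P₁(V₁/V₂)^n = 2830 kPa.
W = (P₁V₁−P₂V₂)/(n−1) = (457×19.6−2830×4.17)/0.18 = -16000 J.

-16000 J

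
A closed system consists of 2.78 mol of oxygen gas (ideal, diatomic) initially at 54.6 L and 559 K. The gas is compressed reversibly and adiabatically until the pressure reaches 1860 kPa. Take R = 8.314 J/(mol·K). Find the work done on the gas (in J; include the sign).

P₁ = nRT₁/V₁ = 2.78×8.314×559/54.6 = 237 kPa.
Adiabatic: T₂/T₁ = (P₂/P₁)^((γ−1)/γ) ⇒ T₂ = 559×(7.86)^0.286 = 1010 K; V₂ = 12.5 L.
ΔU = nCvΔT = 2.78×20.8×(1010−559) = 25900 J.
Q = 0 for an adiabatic process, so W = −ΔU = -25900 J.
Work done on the gas = −W_by = 25900 J.

25900 J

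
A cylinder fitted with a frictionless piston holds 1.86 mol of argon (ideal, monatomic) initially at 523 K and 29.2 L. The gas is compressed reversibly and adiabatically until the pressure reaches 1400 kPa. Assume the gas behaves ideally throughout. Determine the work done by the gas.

-11100 J

P₁ = nRT₁/V₁ = 1.86×8.314×523/29.2 = 277 kPa.
Adiabatic: T₂/T₁ = (P₂/P₁)^((γ−1)/γ) ⇒ T₂ = 523×(5.05)^0.400 = 1000 K; V₂ = 11.0 L.
ΔU = nCvΔT = 1.86×12.5×(1000−523) = 11100 J.
Q = 0 for an adiabatic process, so W = −ΔU = -11100 J.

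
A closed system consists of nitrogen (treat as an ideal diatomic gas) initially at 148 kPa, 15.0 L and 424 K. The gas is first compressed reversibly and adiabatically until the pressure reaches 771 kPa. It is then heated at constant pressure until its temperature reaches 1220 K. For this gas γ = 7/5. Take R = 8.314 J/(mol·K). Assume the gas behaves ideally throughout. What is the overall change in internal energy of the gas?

n = P₁V₁/(RT₁) = 148×15.0/(8.314×424) = 0.630 mol.
Step 1 — Adiabatic: T₂/T₁ = (P₂/P₁)^((γ−1)/γ) ⇒ T₂ = 424×(5.21)^0.286 = 679 K; V₂ = 4.61 L.
ΔU = nCvΔT = 0.630×20.8×(679−424) = 3340 J.
Q = 0 for an adiabatic process, so W = −ΔU = -3340 J.
State after step 1: P = 771 kPa, V = 4.61 L, T = 679 K.
Step 2 — Isobaric: P stays 771 kPa; V/T = const ⇒ T₂ = 1220 K, V₂ = 8.29 L.
W = PΔV = 771×(8.29−4.61) kPa·L = 2830 J.
ΔU = nCvΔT = 0.630×20.8×(1220−679) = 7080 J.
Q = ΔU + W = nCpΔT = 9910 J.
Net over both steps: W = -514 J, Q = 9910 J, ΔU = 10400 J.

10400 J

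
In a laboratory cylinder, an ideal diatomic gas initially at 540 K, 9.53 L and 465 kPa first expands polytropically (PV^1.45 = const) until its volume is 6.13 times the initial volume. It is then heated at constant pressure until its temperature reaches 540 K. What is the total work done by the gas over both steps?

7960 J

n = P₁V₁/(RT₁) = 465×9.53/(8.314×540) = 0.987 mol.
Step 1 — Polytropic n=1.45: T₂ = T₁(V₁/V₂)^(n−1) = 540×(0.163)^0.45 = 239 K; P₂ = P₁(V₁/V₂)^n = 33.5 kPa.
W = (P₁V₁−P₂V₂)/(n−1) = (465×9.53−33.5×58.4)/0.45 = 5490 J.
ΔU = nCvΔT = 0.987×20.8×(239−540) = -6180 J.
Q = ΔU + W = -687 J.
State after step 1: P = 33.5 kPa, V = 58.4 L, T = 239 K.
Step 2 — Isobaric: P stays 33.5 kPa; V/T = const ⇒ T₂ = 540 K, V₂ = 132 L.
W = PΔV = 33.5×(132−58.4) kPa·L = 2470 J.
ΔU = nCvΔT = 0.987×20.8×(540−239) = 6180 J.
Q = ΔU + W = nCpΔT = 8650 J.
Net over both steps: W = 7960 J, Q = 7960 J, ΔU = 0 J.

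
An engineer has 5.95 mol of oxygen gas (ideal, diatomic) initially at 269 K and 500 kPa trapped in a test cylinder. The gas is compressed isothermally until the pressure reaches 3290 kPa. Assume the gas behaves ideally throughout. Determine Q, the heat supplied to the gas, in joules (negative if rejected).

V₁ = nRT₁/P₁ = 5.95×8.314×269/500 = 26.6 L.
Isothermal: T stays 269 K; PV = const ⇒ V₂ = 4.04 L, P₂ = 3290 kPa.
ΔU = 0 (ideal gas, T constant).
W = nRT ln(V₂/V₁) = 5.95×8.314×269×ln(0.152) = -25100 J.
Q = ΔU + W = -25100 J.

-25100 J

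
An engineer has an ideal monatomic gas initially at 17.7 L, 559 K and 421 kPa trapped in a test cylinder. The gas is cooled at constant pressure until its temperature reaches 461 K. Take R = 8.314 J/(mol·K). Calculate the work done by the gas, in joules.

-1310 J

n = P₁V₁/(RT₁) = 421×17.7/(8.314×559) = 1.60 mol.
Isobaric: P stays 421 kPa; V/T = const ⇒ T₂ = 461 K, V₂ = 14.6 L.
W = PΔV = 421×(14.6−17.7) kPa·L = -1310 J.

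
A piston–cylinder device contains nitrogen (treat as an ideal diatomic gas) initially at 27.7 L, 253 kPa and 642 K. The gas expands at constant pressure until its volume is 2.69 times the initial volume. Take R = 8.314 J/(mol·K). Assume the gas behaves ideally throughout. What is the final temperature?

1730 K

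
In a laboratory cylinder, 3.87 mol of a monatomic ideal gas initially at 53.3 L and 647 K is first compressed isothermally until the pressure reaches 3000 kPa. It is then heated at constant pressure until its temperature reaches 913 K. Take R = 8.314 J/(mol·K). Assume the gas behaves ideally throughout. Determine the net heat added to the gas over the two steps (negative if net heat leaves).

-21000 J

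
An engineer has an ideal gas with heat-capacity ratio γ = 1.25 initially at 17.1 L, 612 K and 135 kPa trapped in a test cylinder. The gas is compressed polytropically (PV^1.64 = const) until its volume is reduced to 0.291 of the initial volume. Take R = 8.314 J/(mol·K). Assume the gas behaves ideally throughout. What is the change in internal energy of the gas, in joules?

11100 J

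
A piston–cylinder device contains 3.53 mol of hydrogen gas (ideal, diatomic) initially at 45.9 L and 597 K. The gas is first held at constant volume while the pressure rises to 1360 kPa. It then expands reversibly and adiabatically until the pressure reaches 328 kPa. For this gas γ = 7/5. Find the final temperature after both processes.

P₁ = nRT₁/V₁ = 3.53×8.314×597/45.9 = 382 kPa.
Step 1 — Isochoric: V stays 45.9 L; P/T = const ⇒ T₂ = 2130 K, P₂ = 1360 kPa.
W = 0 (no volume change).
ΔU = nCvΔT = 3.53×20.8×(2130−597) = 112000 J.
Q = ΔU = 112000 J.
State after step 1: P = 1360 kPa, V = 45.9 L, T = 2130 K.
Step 2 — Adiabatic: T₂/T₁ = (P₂/P₁)^((γ−1)/γ) ⇒ T₂ = 2130×(0.241)^0.286 = 1420 K; V₂ = 127 L.
ΔU = nCvΔT = 3.53×20.8×(1420−2130) = -52100 J.
Q = 0 for an adiabatic process, so W = −ΔU = 52100 J.
Net over both steps: W = 52100 J, Q = 112000 J, ΔU = 60100 J.

1420 K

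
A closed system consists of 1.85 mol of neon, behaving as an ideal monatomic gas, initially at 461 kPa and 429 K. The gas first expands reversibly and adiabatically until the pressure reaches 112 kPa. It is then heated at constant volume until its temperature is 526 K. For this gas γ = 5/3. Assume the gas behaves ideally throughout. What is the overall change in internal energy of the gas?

V₁ = nRT₁/P₁ = 1.85×8.314×429/461 = 14.3 L.
Step 1 — Adiabatic: T₂/T₁ = (P₂/P₁)^((γ−1)/γ) ⇒ T₂ = 429×(0.243)^0.400 = 244 K; V₂ = 33.5 L.
ΔU = nCvΔT = 1.85×12.5×(244−429) = -4280 J.
Q = 0 for an adiabatic process, so W = −ΔU = 4280 J.
State after step 1: P = 112 kPa, V = 33.5 L, T = 244 K.
Step 2 — Isochoric: V stays 33.5 L; P/T = const ⇒ T₂ = 526 K, P₂ = 242 kPa.
W = 0 (no volume change).
ΔU = nCvΔT = 1.85×12.5×(526−244) = 6520 J.
Q = ΔU = 6520 J.
Net over both steps: W = 4280 J, Q = 6520 J, ΔU = 2240 J.

2240 J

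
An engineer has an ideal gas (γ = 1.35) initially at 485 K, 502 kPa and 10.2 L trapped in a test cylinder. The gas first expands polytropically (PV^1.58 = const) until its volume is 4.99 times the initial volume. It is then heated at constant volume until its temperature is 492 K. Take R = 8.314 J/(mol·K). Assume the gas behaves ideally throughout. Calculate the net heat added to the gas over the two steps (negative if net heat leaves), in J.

n = P₁V₁/(RT₁) = 502×10.2/(8.314×485) = 1.27 mol.
Step 1 — Polytropic n=1.58: T₂ = T₁(V₁/V₂)^(n−1) = 485×(0.200)^0.58 = 191 K; P₂ = P₁(V₁/V₂)^n = 39.6 kPa.
W = (P₁V₁−P₂V₂)/(n−1) = (502×10.2−39.6×50.9)/0.58 = 5350 J.
ΔU = nCvΔT = 1.27×23.8×(191−485) = -8870 J.
Q = ΔU + W = -3520 J.
State after step 1: P = 39.6 kPa, V = 50.9 L, T = 191 K.
Step 2 — Isochoric: V stays 50.9 L; P/T = const ⇒ T₂ = 492 K, P₂ = 102 kPa.
W = 0 (no volume change).
ΔU = nCvΔT = 1.27×23.8×(492−191) = 9080 J.
Q = ΔU = 9080 J.
Net over both steps: W = 5350 J, Q = 5560 J, ΔU = 211 J.

5560 J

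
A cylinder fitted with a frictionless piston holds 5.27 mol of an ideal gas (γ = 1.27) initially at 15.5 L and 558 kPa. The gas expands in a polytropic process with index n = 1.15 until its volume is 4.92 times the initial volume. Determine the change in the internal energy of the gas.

T₁ = P₁V₁/(nR) = 558×15.5/(5.27×8.314) = 197 K.
Polytropic n=1.15: T₂ = T₁(V₁/V₂)^(n−1) = 197×(0.203)^0.15 = 155 K; P₂ = P₁(V₁/V₂)^n = 89.3 kPa.
For an ideal gas ΔU = nCvΔT with Cv = R/(γ−1) = 30.8 J/(mol·K).
ΔU = 5.27×30.8×(155−197) = -6810 J.

-6810 J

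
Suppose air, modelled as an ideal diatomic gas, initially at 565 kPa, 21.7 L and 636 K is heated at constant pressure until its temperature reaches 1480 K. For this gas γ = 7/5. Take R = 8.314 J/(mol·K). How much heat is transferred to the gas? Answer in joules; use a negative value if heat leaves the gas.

56900 J

n = P₁V₁/(RT₁) = 565×21.7/(8.314×636) = 2.32 mol.
Isobaric: P stays 565 kPa; V/T = const ⇒ T₂ = 1480 K, V₂ = 50.5 L.
W = PΔV = 565×(50.5−21.7) kPa·L = 16300 J.
ΔU = nCvΔT = 2.32×20.8×(1480−636) = 40700 J.
Q = ΔU + W = nCpΔT = 56900 J.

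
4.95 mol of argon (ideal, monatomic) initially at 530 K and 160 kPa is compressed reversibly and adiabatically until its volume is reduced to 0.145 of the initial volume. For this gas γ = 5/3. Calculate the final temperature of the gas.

V₁ = nRT₁/P₁ = 4.95×8.314×530/160 = 136 L.
Adiabatic: TV^(γ−1) = const ⇒ T₂ = 530×(6.90)^0.667 = 1920 K; PV^γ = const ⇒ P₂ = 4000 kPa.

1920 K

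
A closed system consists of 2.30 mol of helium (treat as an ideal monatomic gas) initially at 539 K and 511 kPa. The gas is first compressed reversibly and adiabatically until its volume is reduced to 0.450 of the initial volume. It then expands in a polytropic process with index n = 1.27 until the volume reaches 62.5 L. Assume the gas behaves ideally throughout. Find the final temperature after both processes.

545 K

V₁ = nRT₁/P₁ = 2.30×8.314×539/511 = 20.2 L.
Step 1 — Adiabatic: TV^(γ−1) = const ⇒ T₂ = 539×(2.22)^0.667 = 918 K; PV^γ = const ⇒ P₂ = 1930 kPa.
ΔU = nCvΔT = 2.30×12.5×(918−539) = 10900 J.
Q = 0 for an adiabatic process, so W = −ΔU = -10900 J.
State after step 1: P = 1930 kPa, V = 9.08 L, T = 918 K.
Step 2 — Polytropic n=1.27: T₂ = T₁(V₁/V₂)^(n−1) = 918×(0.145)^0.27 = 545 K; P₂ = P₁(V₁/V₂)^n = 167 kPa.
W = (P₁V₁−P₂V₂)/(n−1) = (1930×9.08−167×62.5)/0.27 = 26400 J.
ΔU = nCvΔT = 2.30×12.5×(545−918) = -10700 J.
Q = ΔU + W = 15700 J.
Net over both steps: W = 15500 J, Q = 15700 J, ΔU = 177 J.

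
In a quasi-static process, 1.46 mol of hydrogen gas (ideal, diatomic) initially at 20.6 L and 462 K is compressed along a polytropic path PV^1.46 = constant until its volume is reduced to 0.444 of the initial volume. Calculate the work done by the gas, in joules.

-5520 J

P₁ = nRT₁/V₁ = 1.46×8.314×462/20.6 = 272 kPa.
Polytropic n=1.46: T₂ = T₁(V₁/V₂)^(n−1) = 462×(2.25)^0.46 = 671 K; P₂ = P₁(V₁/V₂)^n = 891 kPa.
W = (P₁V₁−P₂V₂)/(n−1) = (272×20.6−891×9.15)/0.46 = -5520 J.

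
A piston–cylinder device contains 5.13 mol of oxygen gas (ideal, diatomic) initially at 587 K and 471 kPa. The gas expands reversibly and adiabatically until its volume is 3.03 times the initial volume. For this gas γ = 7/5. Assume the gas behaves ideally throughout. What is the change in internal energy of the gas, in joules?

V₁ = nRT₁/P₁ = 5.13×8.314×587/471 = 53.2 L.
Adiabatic: TV^(γ−1) = const ⇒ T₂ = 587×(0.330)^0.400 = 377 K; PV^γ = const ⇒ P₂ = 99.8 kPa.
For an ideal gas ΔU = nCvΔT with Cv = (5/2)R = 20.8 J/(mol·K).
ΔU = 5.13×20.8×(377−587) = -22400 J.

-22400 J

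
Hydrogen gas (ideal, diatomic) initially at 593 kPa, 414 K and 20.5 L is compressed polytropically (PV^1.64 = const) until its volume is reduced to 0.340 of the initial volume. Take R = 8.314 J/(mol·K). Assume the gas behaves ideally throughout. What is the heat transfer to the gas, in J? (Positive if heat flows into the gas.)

n = P₁V₁/(RT₁) = 593×20.5/(8.314×414) = 3.53 mol.
Polytropic n=1.64: T₂ = T₁(V₁/V₂)^(n−1) = 414×(2.94)^0.64 = 826 K; P₂ = P₁(V₁/V₂)^n = 3480 kPa.
W = (P₁V₁−P₂V₂)/(n−1) = (593×20.5−3480×6.97)/0.64 = -18900 J.
ΔU = nCvΔT = 3.53×20.8×(826−414) = 30200 J.
Q = ΔU + W = 11300 J.

11300 J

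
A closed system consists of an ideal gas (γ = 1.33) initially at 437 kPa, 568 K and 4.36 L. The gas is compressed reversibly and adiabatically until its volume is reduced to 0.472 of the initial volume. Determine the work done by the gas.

-1620 J

n = P₁V₁/(RT₁) = 437×4.36/(8.314×568) = 0.403 mol.
Adiabatic: TV^(γ−1) = const ⇒ T₂ = 568×(2.12)^0.330 = 728 K; PV^γ = const ⇒ P₂ = 1190 kPa.
ΔU = nCvΔT = 0.403×25.2×(728−568) = 1620 J.
Q = 0 for an adiabatic process, so W = −ΔU = -1620 J.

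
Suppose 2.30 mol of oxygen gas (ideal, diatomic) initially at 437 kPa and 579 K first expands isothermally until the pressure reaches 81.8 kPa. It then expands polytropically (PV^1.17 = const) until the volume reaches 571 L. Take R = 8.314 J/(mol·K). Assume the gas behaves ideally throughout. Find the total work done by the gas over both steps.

32700 J

V₁ = nRT₁/P₁ = 2.30×8.314×579/437 = 25.3 L.
Step 1 — Isothermal: T stays 579 K; PV = const ⇒ V₂ = 135 L, P₂ = 81.8 kPa.
ΔU = 0 (ideal gas, T constant).
W = nRT ln(V₂/V₁) = 2.30×8.314×579×ln(5.34) = 18600 J.
Q = ΔU + W = 18600 J.
State after step 1: P = 81.8 kPa, V = 135 L, T = 579 K.
Step 2 — Polytropic n=1.17: T₂ = T₁(V₁/V₂)^(n−1) = 579×(0.237)^0.17 = 453 K; P₂ = P₁(V₁/V₂)^n = 15.2 kPa.
W = (P₁V₁−P₂V₂)/(n−1) = (81.8×135−15.2×571)/0.17 = 14100 J.
ΔU = nCvΔT = 2.30×20.8×(453−579) = -6010 J.
Q = ΔU + W = 8130 J.
Net over both steps: W = 32700 J, Q = 26700 J, ΔU = -6010 J.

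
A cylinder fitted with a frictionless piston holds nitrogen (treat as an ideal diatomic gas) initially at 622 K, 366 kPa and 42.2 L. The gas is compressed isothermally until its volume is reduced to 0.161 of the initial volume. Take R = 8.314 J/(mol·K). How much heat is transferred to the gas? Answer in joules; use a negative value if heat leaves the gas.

n = P₁V₁/(RT₁) = 366×42.2/(8.314×622) = 2.99 mol.
Isothermal: T stays 622 K; PV = const ⇒ V₂ = 6.79 L, P₂ = 2270 kPa.
ΔU = 0 (ideal gas, T constant).
W = nRT ln(V₂/V₁) = 2.99×8.314×622×ln(0.161) = -28200 J.
Q = ΔU + W = -28200 J.

-28200 J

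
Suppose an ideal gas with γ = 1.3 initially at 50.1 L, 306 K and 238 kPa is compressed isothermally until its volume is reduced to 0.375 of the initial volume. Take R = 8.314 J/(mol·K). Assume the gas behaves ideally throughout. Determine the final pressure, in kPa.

Isothermal: T stays 306 K; PV = const ⇒ V₂ = 18.8 L, P₂ = 635 kPa.

635 kPa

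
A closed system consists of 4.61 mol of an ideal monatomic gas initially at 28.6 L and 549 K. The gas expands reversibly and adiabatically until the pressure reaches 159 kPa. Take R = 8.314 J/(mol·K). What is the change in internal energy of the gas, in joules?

P₁ = nRT₁/V₁ = 4.61×8.314×549/28.6 = 736 kPa.
Adiabatic: T₂/T₁ = (P₂/P₁)^((γ−1)/γ) ⇒ T₂ = 549×(0.216)^0.400 = 297 K; V₂ = 71.7 L.
For an ideal gas ΔU = nCvΔT with Cv = (3/2)R = 12.5 J/(mol·K).
ΔU = 4.61×12.5×(297−549) = -14500 J.

-14500 J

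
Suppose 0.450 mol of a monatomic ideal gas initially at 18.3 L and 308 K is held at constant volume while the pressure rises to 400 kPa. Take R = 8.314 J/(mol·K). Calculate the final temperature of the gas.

P₁ = nRT₁/V₁ = 0.450×8.314×308/18.3 = 63.0 kPa.
Isochoric: V stays 18.3 L; P/T = const ⇒ T₂ = 1960 K, P₂ = 400 kPa.

1960 K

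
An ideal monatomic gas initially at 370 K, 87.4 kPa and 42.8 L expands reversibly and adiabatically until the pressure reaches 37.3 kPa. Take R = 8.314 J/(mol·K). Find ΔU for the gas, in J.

-1620 J

n = P₁V₁/(RT₁) = 87.4×42.8/(8.314×370) = 1.22 mol.
Adiabatic: T₂/T₁ = (P₂/P₁)^((γ−1)/γ) ⇒ T₂ = 370×(0.427)^0.400 = 263 K; V₂ = 71.3 L.
For an ideal gas ΔU = nCvΔT with Cv = (3/2)R = 12.5 J/(mol·K).
ΔU = 1.22×12.5×(263−370) = -1620 J.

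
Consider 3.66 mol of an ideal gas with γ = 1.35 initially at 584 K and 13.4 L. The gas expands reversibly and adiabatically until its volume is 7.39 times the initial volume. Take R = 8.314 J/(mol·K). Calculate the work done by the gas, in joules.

P₁ = nRT₁/V₁ = 3.66×8.314×584/13.4 = 1330 kPa.
Adiabatic: TV^(γ−1) = const ⇒ T₂ = 584×(0.135)^0.350 = 290 K; PV^γ = const ⇒ P₂ = 89.1 kPa.
ΔU = nCvΔT = 3.66×23.8×(290−584) = -25600 J.
Q = 0 for an adiabatic process, so W = −ΔU = 25600 J.

25600 J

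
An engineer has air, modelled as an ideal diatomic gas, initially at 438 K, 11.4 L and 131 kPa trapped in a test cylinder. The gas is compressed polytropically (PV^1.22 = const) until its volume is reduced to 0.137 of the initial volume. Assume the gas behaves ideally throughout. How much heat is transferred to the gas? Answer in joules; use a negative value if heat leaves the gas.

n = P₁V₁/(RT₁) = 131×11.4/(8.314×438) = 0.410 mol.
Polytropic n=1.22: T₂ = T₁(V₁/V₂)^(n−1) = 438×(7.30)^0.22 = 678 K; P₂ = P₁(V₁/V₂)^n = 1480 kPa.
W = (P₁V₁−P₂V₂)/(n−1) = (131×11.4−1480×1.56)/0.22 = -3720 J.
ΔU = nCvΔT = 0.410×20.8×(678−438) = 2050 J.
Q = ΔU + W = -1680 J.

-1680 J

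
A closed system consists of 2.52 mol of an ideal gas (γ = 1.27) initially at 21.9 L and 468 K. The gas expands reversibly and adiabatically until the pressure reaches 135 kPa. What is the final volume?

P₁ = nRT₁/V₁ = 2.52×8.314×468/21.9 = 448 kPa.
Adiabatic: T₂/T₁ = (P₂/P₁)^((γ−1)/γ) ⇒ T₂ = 468×(0.302)^0.213 = 363 K; V₂ = 56.3 L.

56.3 L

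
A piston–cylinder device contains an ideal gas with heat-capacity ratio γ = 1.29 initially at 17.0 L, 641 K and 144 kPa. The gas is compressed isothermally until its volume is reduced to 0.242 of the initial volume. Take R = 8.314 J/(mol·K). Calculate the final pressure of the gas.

Isothermal: T stays 641 K; PV = const ⇒ V₂ = 4.11 L, P₂ = 595 kPa.

595 kPa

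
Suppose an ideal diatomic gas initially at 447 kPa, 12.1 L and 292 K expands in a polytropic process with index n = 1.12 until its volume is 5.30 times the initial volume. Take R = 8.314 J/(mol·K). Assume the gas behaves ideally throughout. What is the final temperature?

239 K

Polytropic n=1.12: T₂ = T₁(V₁/V₂)^(n−1) = 292×(0.189)^0.12 = 239 K; P₂ = P₁(V₁/V₂)^n = 69.0 kPa.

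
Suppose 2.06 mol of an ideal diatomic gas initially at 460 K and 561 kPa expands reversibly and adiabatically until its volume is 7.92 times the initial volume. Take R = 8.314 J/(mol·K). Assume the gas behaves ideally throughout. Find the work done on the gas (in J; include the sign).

V₁ = nRT₁/P₁ = 2.06×8.314×460/561 = 14.0 L.
Adiabatic: TV^(γ−1) = const ⇒ T₂ = 460×(0.126)^0.400 = 201 K; PV^γ = const ⇒ P₂ = 31.0 kPa.
ΔU = nCvΔT = 2.06×20.8×(201−460) = -11100 J.
Q = 0 for an adiabatic process, so W = −ΔU = 11100 J.
Work done on the gas = −W_by = -11100 J.

-11100 J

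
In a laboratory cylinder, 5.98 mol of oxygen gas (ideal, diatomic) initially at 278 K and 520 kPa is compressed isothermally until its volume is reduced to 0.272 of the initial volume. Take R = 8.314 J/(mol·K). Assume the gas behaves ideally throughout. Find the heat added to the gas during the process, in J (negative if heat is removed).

-18000 J

V₁ = nRT₁/P₁ = 5.98×8.314×278/520 = 26.6 L.
Isothermal: T stays 278 K; PV = const ⇒ V₂ = 7.23 L, P₂ = 1910 kPa.
ΔU = 0 (ideal gas, T constant).
W = nRT ln(V₂/V₁) = 5.98×8.314×278×ln(0.272) = -18000 J.
Q = ΔU + W = -18000 J.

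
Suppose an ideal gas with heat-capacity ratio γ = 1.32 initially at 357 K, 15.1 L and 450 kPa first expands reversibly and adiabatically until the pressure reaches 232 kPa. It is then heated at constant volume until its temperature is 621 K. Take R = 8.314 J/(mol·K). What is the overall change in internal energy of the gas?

n = P₁V₁/(RT₁) = 450×15.1/(8.314×357) = 2.29 mol.
Step 1 — Adiabatic: T₂/T₁ = (P₂/P₁)^((γ−1)/γ) ⇒ T₂ = 357×(0.516)^0.242 = 304 K; V₂ = 24.9 L.
ΔU = nCvΔT = 2.29×26.0×(304−357) = -3150 J.
Q = 0 for an adiabatic process, so W = −ΔU = 3150 J.
State after step 1: P = 232 kPa, V = 24.9 L, T = 304 K.
Step 2 — Isochoric: V stays 24.9 L; P/T = const ⇒ T₂ = 621 K, P₂ = 474 kPa.
W = 0 (no volume change).
ΔU = nCvΔT = 2.29×26.0×(621−304) = 18900 J.
Q = ΔU = 18900 J.
Net over both steps: W = 3150 J, Q = 18900 J, ΔU = 15700 J.

15700 J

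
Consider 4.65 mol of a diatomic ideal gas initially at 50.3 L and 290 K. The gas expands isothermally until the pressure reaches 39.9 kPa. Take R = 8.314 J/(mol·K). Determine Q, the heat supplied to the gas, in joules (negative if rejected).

19300 J

P₁ = nRT₁/V₁ = 4.65×8.314×290/50.3 = 223 kPa.
Isothermal: T stays 290 K; PV = const ⇒ V₂ = 281 L, P₂ = 39.9 kPa.
ΔU = 0 (ideal gas, T constant).
W = nRT ln(V₂/V₁) = 4.65×8.314×290×ln(5.59) = 19300 J.
Q = ΔU + W = 19300 J.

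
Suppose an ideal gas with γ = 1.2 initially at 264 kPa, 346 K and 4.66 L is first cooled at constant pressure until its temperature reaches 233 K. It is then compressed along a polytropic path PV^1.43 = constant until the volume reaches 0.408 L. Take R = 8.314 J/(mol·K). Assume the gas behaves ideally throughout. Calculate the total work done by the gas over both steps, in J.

-3110 J

n = P₁V₁/(RT₁) = 264×4.66/(8.314×346) = 0.428 mol.
Step 1 — Isobaric: P stays 264 kPa; V/T = const ⇒ T₂ = 233 K, V₂ = 3.14 L.
W = PΔV = 264×(3.14−4.66) kPa·L = -402 J.
ΔU = nCvΔT = 0.428×41.6×(233−346) = -2010 J.
Q = ΔU + W = nCpΔT = -2410 J.
State after step 1: P = 264 kPa, V = 3.14 L, T = 233 K.
Step 2 — Polytropic n=1.43: T₂ = T₁(V₁/V₂)^(n−1) = 233×(7.69)^0.43 = 560 K; P₂ = P₁(V₁/V₂)^n = 4880 kPa.
W = (P₁V₁−P₂V₂)/(n−1) = (264×3.14−4880×0.408)/0.43 = -2710 J.
ΔU = nCvΔT = 0.428×41.6×(560−233) = 5820 J.
Q = ΔU + W = 3110 J.
Net over both steps: W = -3110 J, Q = 701 J, ΔU = 3810 J.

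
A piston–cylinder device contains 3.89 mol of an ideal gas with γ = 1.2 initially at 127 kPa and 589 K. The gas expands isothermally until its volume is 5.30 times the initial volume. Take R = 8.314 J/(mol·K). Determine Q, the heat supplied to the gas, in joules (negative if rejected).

V₁ = nRT₁/P₁ = 3.89×8.314×589/127 = 150 L.
Isothermal: T stays 589 K; PV = const ⇒ V₂ = 795 L, P₂ = 24.0 kPa.
ΔU = 0 (ideal gas, T constant).
W = nRT ln(V₂/V₁) = 3.89×8.314×589×ln(5.30) = 31800 J.
Q = ΔU + W = 31800 J.

31800 J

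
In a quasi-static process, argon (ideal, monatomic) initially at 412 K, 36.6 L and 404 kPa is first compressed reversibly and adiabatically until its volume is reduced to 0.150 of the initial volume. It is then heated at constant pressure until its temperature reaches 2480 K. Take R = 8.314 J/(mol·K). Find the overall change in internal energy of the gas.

111000 J

n = P₁V₁/(RT₁) = 404×36.6/(8.314×412) = 4.32 mol.
Step 1 — Adiabatic: TV^(γ−1) = const ⇒ T₂ = 412×(6.67)^0.667 = 1460 K; PV^γ = const ⇒ P₂ = 9540 kPa.
ΔU = nCvΔT = 4.32×12.5×(1460−412) = 56400 J.
Q = 0 for an adiabatic process, so W = −ΔU = -56400 J.
State after step 1: P = 9540 kPa, V = 5.49 L, T = 1460 K.
Step 2 — Isobaric: P stays 9540 kPa; V/T = const ⇒ T₂ = 2480 K, V₂ = 9.33 L.
W = PΔV = 9540×(9.33−5.49) kPa·L = 36600 J.
ΔU = nCvΔT = 4.32×12.5×(2480−1460) = 54900 J.
Q = ΔU + W = nCpΔT = 91600 J.
Net over both steps: W = -19800 J, Q = 91600 J, ΔU = 111000 J.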